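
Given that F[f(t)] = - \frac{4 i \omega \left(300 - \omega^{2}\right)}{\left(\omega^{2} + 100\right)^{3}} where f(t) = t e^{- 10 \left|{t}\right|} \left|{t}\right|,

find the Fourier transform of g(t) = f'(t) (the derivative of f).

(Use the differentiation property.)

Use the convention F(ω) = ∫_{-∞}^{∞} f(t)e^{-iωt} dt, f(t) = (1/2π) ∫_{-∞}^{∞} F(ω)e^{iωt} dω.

F[g](ω) = \frac{4 \omega^{2} \left(300 - \omega^{2}\right)}{\left(\omega^{2} + 100\right)^{3}}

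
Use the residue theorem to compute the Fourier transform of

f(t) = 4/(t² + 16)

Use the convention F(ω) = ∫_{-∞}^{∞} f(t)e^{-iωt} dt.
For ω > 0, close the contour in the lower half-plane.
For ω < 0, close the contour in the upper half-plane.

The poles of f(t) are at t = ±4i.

Let g(z) = f(z)e^{-iωz}; for large |z| the factor e^{-iωz} decays in the lower half-plane when ω > 0 and in the upper half-plane when ω < 0.

Case ω > 0 (lower half-plane, clockwise contour ⇒ F(ω) = -2πi·ΣRes):
  Res_{z = - 4 i} g(z) = \frac{i e^{- 4 \omega}}{2}
  F(ω) = -2πi·ΣRes = \pi e^{- 4 \omega}

Case ω < 0 (upper half-plane, counterclockwise contour ⇒ F(ω) = +2πi·ΣRes):
  Res_{z = 4 i} g(z) = - \frac{i e^{4 \omega}}{2}
  F(ω) = 2πi·ΣRes = \pi e^{4 \omega}

Both cases combine into a single formula in |ω|:

F(ω) = \pi e^{- 4 \left|{\omega}\right|}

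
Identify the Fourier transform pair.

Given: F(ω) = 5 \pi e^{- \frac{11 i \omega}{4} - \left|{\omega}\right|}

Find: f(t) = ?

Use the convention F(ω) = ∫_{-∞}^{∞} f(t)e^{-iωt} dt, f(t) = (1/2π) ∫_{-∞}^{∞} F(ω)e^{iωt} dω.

f(t) = \frac{5}{\left(t - \frac{11}{4}\right)^{2} + 1}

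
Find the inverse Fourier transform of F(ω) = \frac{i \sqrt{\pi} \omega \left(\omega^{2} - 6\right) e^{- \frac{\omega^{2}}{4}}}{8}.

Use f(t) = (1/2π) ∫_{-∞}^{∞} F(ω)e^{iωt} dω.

f(t) = t^{3} e^{- t^{2}}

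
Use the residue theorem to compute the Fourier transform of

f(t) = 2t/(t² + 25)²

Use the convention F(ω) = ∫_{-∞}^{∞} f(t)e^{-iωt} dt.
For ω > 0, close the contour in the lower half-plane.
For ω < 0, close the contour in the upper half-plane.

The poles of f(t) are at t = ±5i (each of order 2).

Let g(z) = f(z)e^{-iωz}; for large |z| the factor e^{-iωz} decays in the lower half-plane when ω > 0 and in the upper half-plane when ω < 0.

Case ω > 0 (lower half-plane, clockwise contour ⇒ F(ω) = -2πi·ΣRes):
  Res_{z = - 5 i} g(z) = \frac{\omega e^{- 5 \omega}}{10} (pole of order 2)
  F(ω) = -2πi·ΣRes = - \frac{i \pi \omega e^{- 5 \omega}}{5}

Case ω < 0 (upper half-plane, counterclockwise contour ⇒ F(ω) = +2πi·ΣRes):
  Res_{z = 5 i} g(z) = - \frac{\omega e^{5 \omega}}{10} (pole of order 2)
  F(ω) = 2πi·ΣRes = - \frac{i \pi \omega e^{5 \omega}}{5}

Both cases combine into a single formula in |ω|:

F(ω) = - \frac{i \pi \omega e^{- 5 \left|{\omega}\right|}}{5}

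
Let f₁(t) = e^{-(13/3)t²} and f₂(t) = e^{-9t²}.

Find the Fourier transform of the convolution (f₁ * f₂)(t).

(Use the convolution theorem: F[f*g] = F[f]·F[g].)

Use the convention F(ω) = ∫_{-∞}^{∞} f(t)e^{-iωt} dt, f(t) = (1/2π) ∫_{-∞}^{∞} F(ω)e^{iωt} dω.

F[f₁*f₂](ω) = \frac{\sqrt{39} \pi e^{- \frac{10 \omega^{2}}{117}}}{39}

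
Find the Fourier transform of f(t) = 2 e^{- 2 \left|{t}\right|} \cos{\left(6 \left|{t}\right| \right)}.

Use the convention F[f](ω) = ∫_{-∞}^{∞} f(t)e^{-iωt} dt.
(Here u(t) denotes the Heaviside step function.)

F(ω) = \frac{8 \left(\omega^{2} + 40\right)}{\omega^{4} - 64 \omega^{2} + 1600}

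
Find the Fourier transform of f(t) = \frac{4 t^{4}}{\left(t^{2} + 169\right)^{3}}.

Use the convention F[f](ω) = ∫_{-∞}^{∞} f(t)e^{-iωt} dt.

F(ω) = \frac{\pi \left(169 \omega^{2} - 65 \left|{\omega}\right| + 3\right) e^{- 13 \left|{\omega}\right|}}{26}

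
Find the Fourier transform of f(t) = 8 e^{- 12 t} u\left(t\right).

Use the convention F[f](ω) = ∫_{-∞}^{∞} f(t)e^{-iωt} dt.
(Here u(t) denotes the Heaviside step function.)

F(ω) = \frac{8}{i \omega + 12}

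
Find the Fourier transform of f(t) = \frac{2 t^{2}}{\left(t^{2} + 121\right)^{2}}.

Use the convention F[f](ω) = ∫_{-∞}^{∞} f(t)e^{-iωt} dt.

F(ω) = \frac{\pi \left(1 - 11 \left|{\omega}\right|\right) e^{- 11 \left|{\omega}\right|}}{11}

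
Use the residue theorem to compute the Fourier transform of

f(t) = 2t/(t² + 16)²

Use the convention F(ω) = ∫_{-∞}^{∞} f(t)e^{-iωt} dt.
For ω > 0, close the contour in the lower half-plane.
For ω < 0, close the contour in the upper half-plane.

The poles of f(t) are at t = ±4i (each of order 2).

Let g(z) = f(z)e^{-iωz}; for large |z| the factor e^{-iωz} decays in the lower half-plane when ω > 0 and in the upper half-plane when ω < 0.

Case ω > 0 (lower half-plane, clockwise contour ⇒ F(ω) = -2πi·ΣRes):
  Res_{z = - 4 i} g(z) = \frac{\omega e^{- 4 \omega}}{8} (pole of order 2)
  F(ω) = -2πi·ΣRes = - \frac{i \pi \omega e^{- 4 \omega}}{4}

Case ω < 0 (upper half-plane, counterclockwise contour ⇒ F(ω) = +2πi·ΣRes):
  Res_{z = 4 i} g(z) = - \frac{\omega e^{4 \omega}}{8} (pole of order 2)
  F(ω) = 2πi·ΣRes = - \frac{i \pi \omega e^{4 \omega}}{4}

Both cases combine into a single formula in |ω|:

F(ω) = - \frac{i \pi \omega e^{- 4 \left|{\omega}\right|}}{4}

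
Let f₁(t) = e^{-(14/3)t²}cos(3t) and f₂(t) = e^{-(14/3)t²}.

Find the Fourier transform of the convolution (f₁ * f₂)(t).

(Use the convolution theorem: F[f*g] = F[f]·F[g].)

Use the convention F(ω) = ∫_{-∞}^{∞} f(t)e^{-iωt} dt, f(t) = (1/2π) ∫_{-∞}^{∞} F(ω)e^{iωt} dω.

F[f₁*f₂](ω) = \frac{3 \pi \left(e^{\frac{9 \omega}{14}} + 1\right) e^{- \frac{3 \omega^{2}}{28} - \frac{9 \omega}{28} - \frac{27}{56}}}{28}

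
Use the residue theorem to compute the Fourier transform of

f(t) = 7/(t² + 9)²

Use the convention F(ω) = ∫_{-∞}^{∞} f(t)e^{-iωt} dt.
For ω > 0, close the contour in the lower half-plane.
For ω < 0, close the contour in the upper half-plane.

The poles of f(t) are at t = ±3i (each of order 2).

Let g(z) = f(z)e^{-iωz}; for large |z| the factor e^{-iωz} decays in the lower half-plane when ω > 0 and in the upper half-plane when ω < 0.

Case ω > 0 (lower half-plane, clockwise contour ⇒ F(ω) = -2πi·ΣRes):
  Res_{z = - 3 i} g(z) = \frac{7 i \left(3 \omega + 1\right) e^{- 3 \omega}}{108} (pole of order 2)
  F(ω) = -2πi·ΣRes = \frac{7 \pi \left(3 \omega + 1\right) e^{- 3 \omega}}{54}

Case ω < 0 (upper half-plane, counterclockwise contour ⇒ F(ω) = +2πi·ΣRes):
  Res_{z = 3 i} g(z) = \frac{7 i \left(3 \omega - 1\right) e^{3 \omega}}{108} (pole of order 2)
  F(ω) = 2πi·ΣRes = \frac{7 \pi \left(1 - 3 \omega\right) e^{3 \omega}}{54}

Both cases combine into a single formula in |ω|:

F(ω) = \frac{7 \pi \left(3 \left|{\omega}\right| + 1\right) e^{- 3 \left|{\omega}\right|}}{54}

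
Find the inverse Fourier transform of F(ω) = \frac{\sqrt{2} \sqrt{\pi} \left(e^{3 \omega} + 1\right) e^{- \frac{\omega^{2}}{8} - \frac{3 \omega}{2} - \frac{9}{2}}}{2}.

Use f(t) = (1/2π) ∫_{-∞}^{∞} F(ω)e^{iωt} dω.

f(t) = 2 e^{- 2 t^{2}} \cos{\left(6 t \right)}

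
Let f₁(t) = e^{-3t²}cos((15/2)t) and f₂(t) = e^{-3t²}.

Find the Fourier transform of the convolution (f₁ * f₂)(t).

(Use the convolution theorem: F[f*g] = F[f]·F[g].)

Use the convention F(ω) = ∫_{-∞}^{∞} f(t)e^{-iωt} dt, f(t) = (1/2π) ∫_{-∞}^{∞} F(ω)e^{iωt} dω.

F[f₁*f₂](ω) = \frac{\pi \left(e^{\frac{5 \omega}{2}} + 1\right) e^{- \frac{\omega^{2}}{6} - \frac{5 \omega}{4} - \frac{75}{16}}}{6}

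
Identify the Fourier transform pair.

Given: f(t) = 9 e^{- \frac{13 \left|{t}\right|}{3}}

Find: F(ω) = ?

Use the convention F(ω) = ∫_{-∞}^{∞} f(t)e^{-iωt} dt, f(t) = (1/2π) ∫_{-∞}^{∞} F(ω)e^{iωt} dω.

F(ω) = \frac{702}{9 \omega^{2} + 169}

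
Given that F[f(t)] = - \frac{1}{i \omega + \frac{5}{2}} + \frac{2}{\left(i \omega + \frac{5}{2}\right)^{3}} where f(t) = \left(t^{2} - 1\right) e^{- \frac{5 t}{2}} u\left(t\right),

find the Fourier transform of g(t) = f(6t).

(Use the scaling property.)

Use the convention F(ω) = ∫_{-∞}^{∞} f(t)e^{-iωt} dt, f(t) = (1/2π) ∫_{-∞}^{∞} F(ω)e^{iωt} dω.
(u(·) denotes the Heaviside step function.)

F[g](ω) = \frac{72 i \omega - \left(i \omega + 15\right)^{3} + 1080}{\left(i \omega + 15\right)^{4}}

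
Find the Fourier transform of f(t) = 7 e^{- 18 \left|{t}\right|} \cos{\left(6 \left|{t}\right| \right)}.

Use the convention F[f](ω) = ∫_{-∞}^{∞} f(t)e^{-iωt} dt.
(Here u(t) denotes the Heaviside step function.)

F(ω) = \frac{252 \left(\omega^{2} + 360\right)}{\omega^{4} + 576 \omega^{2} + 129600}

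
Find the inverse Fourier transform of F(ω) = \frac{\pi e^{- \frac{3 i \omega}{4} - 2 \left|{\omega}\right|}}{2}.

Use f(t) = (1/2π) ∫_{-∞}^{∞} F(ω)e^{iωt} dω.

f(t) = \frac{1}{\left(t - \frac{3}{4}\right)^{2} + 4}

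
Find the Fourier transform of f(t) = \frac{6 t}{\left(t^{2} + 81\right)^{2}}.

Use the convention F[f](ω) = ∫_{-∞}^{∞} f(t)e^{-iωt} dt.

F(ω) = - \frac{i \pi \omega e^{- 9 \left|{\omega}\right|}}{3}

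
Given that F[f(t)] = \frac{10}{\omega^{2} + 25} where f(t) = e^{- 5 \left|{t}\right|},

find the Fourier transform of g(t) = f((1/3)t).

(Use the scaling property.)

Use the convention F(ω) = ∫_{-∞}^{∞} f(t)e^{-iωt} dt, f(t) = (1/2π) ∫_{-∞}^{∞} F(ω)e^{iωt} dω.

F[g](ω) = \frac{30}{9 \omega^{2} + 25}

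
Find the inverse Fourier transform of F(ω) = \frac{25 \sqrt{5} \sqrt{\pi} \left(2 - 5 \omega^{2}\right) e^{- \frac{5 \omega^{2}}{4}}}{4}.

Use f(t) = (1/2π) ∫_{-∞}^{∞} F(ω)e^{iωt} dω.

f(t) = 5 t^{2} e^{- \frac{t^{2}}{5}}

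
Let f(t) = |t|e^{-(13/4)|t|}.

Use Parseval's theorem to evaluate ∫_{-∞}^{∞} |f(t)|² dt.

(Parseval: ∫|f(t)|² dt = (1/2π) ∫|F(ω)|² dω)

∫|f(t)|² dt = \frac{32}{2197}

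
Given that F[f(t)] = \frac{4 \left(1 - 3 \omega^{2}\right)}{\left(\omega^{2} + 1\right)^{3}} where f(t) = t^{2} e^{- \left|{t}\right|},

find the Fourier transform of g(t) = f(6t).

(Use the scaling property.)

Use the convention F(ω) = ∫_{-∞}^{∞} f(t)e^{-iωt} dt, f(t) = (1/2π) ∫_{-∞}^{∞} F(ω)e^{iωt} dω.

F[g](ω) = \frac{2592 \left(12 - \omega^{2}\right)}{\left(\omega^{2} + 36\right)^{3}}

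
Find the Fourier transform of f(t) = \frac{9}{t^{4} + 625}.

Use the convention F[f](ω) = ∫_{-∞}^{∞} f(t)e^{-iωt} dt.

F(ω) = \frac{9 \pi e^{- \frac{5 \sqrt{2} \left|{\omega}\right|}{2}} \sin{\left(\frac{5 \sqrt{2} \left|{\omega}\right|}{2} + \frac{\pi}{4} \right)}}{125}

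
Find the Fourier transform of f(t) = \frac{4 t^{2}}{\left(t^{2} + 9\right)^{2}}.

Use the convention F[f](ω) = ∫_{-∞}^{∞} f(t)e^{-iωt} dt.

F(ω) = \frac{2 \pi \left(1 - 3 \left|{\omega}\right|\right) e^{- 3 \left|{\omega}\right|}}{3}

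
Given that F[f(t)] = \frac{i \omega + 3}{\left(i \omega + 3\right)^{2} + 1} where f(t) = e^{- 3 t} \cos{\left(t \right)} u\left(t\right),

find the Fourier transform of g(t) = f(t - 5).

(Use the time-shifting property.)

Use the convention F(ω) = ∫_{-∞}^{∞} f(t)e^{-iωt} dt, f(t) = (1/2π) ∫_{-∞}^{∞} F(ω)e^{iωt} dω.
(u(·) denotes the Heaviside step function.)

F[g](ω) = \frac{\left(i \omega + 3\right) e^{- 5 i \omega}}{\left(i \omega + 3\right)^{2} + 1}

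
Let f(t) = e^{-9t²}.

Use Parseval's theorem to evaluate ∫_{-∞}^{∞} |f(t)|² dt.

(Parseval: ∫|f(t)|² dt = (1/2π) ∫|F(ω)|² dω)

∫|f(t)|² dt = \frac{\sqrt{2} \sqrt{\pi}}{6}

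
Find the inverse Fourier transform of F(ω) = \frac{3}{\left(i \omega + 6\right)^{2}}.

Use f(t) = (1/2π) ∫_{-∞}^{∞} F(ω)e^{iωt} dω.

f(t) = 3 t e^{- 6 t} u\left(t\right)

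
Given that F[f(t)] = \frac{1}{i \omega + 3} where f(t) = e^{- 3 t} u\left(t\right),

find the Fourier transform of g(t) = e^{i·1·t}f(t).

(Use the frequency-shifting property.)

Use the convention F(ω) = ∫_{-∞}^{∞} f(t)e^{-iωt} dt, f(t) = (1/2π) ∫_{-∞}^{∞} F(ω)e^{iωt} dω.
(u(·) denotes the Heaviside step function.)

F[g](ω) = \frac{1}{i \left(\omega - 1\right) + 3}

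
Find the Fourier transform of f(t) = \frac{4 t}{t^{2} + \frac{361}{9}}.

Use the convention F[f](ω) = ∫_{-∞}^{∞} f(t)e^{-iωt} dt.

F(ω) = - 4 i \pi e^{- \frac{19 \left|{\omega}\right|}{3}} \operatorname{sign}{\left(\omega \right)}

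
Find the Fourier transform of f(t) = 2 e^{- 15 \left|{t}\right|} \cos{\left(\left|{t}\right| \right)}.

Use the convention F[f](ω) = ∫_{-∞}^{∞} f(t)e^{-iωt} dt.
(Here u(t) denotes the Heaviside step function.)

F(ω) = \frac{60 \left(\omega^{2} + 226\right)}{\omega^{4} + 448 \omega^{2} + 51076}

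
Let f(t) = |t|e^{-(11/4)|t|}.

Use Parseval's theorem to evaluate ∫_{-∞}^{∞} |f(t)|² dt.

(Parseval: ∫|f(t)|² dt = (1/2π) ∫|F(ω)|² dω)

∫|f(t)|² dt = \frac{32}{1331}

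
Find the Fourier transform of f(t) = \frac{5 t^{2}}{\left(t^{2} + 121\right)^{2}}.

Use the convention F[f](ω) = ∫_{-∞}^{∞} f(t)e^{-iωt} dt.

F(ω) = \frac{5 \pi \left(1 - 11 \left|{\omega}\right|\right) e^{- 11 \left|{\omega}\right|}}{22}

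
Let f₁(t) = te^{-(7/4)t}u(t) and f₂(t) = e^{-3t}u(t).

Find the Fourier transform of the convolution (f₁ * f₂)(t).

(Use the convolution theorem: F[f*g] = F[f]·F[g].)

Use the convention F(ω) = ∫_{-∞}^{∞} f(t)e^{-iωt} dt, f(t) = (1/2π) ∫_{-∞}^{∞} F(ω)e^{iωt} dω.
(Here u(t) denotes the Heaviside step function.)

F[f₁*f₂](ω) = \frac{16}{\left(i \omega + 3\right) \left(4 i \omega + 7\right)^{2}}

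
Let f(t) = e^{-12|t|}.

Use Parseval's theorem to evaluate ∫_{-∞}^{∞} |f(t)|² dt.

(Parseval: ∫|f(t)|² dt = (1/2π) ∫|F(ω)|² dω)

∫|f(t)|² dt = \frac{1}{12}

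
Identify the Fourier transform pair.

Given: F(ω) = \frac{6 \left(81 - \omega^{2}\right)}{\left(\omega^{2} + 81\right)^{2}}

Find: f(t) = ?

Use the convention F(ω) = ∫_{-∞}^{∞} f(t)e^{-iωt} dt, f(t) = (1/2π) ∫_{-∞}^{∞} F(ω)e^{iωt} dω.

f(t) = 3 e^{- 9 \left|{t}\right|} \left|{t}\right|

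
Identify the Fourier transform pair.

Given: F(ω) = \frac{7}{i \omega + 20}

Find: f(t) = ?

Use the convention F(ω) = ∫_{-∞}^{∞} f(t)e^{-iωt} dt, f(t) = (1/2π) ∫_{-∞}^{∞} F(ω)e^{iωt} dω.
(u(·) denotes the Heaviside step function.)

f(t) = 7 e^{- 20 t} u\left(t\right)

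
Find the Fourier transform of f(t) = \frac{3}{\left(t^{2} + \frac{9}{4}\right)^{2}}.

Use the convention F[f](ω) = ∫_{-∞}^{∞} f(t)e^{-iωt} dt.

F(ω) = \frac{2 \pi \left(3 \left|{\omega}\right| + 2\right) e^{- \frac{3 \left|{\omega}\right|}{2}}}{9}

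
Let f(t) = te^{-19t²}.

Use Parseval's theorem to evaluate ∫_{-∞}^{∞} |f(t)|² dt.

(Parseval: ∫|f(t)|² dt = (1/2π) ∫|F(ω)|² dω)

∫|f(t)|² dt = \frac{\sqrt{38} \sqrt{\pi}}{2888}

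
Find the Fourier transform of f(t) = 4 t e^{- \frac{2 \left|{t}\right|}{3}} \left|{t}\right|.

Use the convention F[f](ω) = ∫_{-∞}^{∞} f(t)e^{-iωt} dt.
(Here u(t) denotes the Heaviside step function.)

F(ω) = \frac{3888 i \omega \left(3 \omega^{2} - 4\right)}{\left(9 \omega^{2} + 4\right)^{3}}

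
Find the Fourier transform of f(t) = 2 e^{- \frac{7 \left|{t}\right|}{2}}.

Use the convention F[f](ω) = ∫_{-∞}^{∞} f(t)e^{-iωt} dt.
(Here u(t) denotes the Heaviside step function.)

F(ω) = \frac{56}{4 \omega^{2} + 49}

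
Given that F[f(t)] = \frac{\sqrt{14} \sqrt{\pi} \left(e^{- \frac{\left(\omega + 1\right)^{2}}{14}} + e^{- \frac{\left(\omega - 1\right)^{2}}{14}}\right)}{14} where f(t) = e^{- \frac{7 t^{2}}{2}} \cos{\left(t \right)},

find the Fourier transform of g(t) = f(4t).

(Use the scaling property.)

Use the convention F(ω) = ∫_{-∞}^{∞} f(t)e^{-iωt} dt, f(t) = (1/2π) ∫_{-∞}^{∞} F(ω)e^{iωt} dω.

F[g](ω) = \frac{\sqrt{14} \sqrt{\pi} \left(e^{\frac{\omega}{14}} + 1\right) e^{- \frac{\omega^{2}}{224} - \frac{\omega}{28} - \frac{1}{14}}}{56}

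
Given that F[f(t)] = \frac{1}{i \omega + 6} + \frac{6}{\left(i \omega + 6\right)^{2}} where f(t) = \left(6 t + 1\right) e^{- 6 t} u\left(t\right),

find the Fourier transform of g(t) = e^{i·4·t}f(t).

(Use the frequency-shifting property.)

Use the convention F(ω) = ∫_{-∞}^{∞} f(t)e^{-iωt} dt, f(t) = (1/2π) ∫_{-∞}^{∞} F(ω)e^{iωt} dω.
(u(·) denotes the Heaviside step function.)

F[g](ω) = \frac{6 i \left(\omega - 4\right) + \left(i \left(\omega - 4\right) + 6\right)^{2} + 36}{\left(i \left(\omega - 4\right) + 6\right)^{3}}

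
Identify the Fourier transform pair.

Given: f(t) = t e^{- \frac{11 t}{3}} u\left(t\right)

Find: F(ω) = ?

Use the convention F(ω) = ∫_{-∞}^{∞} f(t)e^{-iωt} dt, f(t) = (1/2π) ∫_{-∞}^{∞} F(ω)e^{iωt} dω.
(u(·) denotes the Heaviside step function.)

F(ω) = \frac{9}{\left(3 i \omega + 11\right)^{2}}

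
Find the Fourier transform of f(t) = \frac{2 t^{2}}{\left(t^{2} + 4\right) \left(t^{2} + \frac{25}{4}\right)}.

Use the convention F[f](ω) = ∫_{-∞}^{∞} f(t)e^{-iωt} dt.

F(ω) = - \frac{16 \pi e^{- 2 \left|{\omega}\right|}}{9} + \frac{20 \pi e^{- \frac{5 \left|{\omega}\right|}{2}}}{9}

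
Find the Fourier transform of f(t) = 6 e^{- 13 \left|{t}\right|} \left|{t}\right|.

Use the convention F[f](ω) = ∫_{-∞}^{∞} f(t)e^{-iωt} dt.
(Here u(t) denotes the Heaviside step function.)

F(ω) = \frac{12 \left(169 - \omega^{2}\right)}{\left(\omega^{2} + 169\right)^{2}}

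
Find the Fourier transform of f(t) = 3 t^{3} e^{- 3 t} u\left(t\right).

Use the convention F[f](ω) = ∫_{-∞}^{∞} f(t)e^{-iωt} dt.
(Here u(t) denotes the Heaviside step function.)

F(ω) = \frac{18}{\left(i \omega + 3\right)^{4}}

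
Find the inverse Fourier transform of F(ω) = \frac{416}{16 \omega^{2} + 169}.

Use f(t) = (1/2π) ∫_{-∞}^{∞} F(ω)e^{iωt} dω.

f(t) = 4 e^{- \frac{13 \left|{t}\right|}{4}}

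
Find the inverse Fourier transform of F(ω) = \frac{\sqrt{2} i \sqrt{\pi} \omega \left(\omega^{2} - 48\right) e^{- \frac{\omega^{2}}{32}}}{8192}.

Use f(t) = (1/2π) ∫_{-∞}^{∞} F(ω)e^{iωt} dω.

f(t) = 2 t^{3} e^{- 8 t^{2}}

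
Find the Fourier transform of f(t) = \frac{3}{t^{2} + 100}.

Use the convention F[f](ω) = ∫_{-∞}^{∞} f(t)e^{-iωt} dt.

F(ω) = \frac{3 \pi e^{- 10 \left|{\omega}\right|}}{10}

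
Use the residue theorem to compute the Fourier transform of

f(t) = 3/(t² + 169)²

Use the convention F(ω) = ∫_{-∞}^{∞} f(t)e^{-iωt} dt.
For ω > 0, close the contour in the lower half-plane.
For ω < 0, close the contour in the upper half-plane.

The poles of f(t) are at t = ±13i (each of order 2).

Let g(z) = f(z)e^{-iωz}; for large |z| the factor e^{-iωz} decays in the lower half-plane when ω > 0 and in the upper half-plane when ω < 0.

Case ω > 0 (lower half-plane, clockwise contour ⇒ F(ω) = -2πi·ΣRes):
  Res_{z = - 13 i} g(z) = \frac{3 i \left(13 \omega + 1\right) e^{- 13 \omega}}{8788} (pole of order 2)
  F(ω) = -2πi·ΣRes = \frac{3 \pi \left(13 \omega + 1\right) e^{- 13 \omega}}{4394}

Case ω < 0 (upper half-plane, counterclockwise contour ⇒ F(ω) = +2πi·ΣRes):
  Res_{z = 13 i} g(z) = \frac{3 i \left(13 \omega - 1\right) e^{13 \omega}}{8788} (pole of order 2)
  F(ω) = 2πi·ΣRes = \frac{3 \pi \left(1 - 13 \omega\right) e^{13 \omega}}{4394}

Both cases combine into a single formula in |ω|:

F(ω) = \frac{3 \pi \left(13 \left|{\omega}\right| + 1\right) e^{- 13 \left|{\omega}\right|}}{4394}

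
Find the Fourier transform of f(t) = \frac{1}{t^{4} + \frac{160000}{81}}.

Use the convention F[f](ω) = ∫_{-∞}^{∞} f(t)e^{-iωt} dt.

F(ω) = \frac{27 \pi e^{- \frac{10 \sqrt{2} \left|{\omega}\right|}{3}} \sin{\left(\frac{10 \sqrt{2} \left|{\omega}\right|}{3} + \frac{\pi}{4} \right)}}{8000}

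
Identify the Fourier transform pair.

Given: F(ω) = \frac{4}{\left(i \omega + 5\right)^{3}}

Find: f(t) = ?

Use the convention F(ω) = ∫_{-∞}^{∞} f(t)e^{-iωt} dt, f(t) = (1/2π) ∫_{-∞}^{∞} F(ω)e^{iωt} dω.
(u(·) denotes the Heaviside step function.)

f(t) = 2 t^{2} e^{- 5 t} u\left(t\right)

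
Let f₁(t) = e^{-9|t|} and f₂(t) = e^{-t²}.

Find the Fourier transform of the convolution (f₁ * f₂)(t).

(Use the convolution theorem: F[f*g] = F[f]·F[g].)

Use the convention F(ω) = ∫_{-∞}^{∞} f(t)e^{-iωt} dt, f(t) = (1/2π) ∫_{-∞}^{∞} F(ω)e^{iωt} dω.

F[f₁*f₂](ω) = \frac{18 \sqrt{\pi} e^{- \frac{\omega^{2}}{4}}}{\omega^{2} + 81}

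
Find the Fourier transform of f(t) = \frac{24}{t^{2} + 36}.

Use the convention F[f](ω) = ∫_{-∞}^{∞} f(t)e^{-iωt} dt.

F(ω) = 4 \pi e^{- 6 \left|{\omega}\right|}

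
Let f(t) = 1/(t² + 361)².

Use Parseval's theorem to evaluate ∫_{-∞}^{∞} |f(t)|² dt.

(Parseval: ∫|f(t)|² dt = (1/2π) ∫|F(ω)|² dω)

∫|f(t)|² dt = \frac{5 \pi}{14301947824}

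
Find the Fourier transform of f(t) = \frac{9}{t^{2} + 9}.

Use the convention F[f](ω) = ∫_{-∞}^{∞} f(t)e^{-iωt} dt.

F(ω) = 3 \pi e^{- 3 \left|{\omega}\right|}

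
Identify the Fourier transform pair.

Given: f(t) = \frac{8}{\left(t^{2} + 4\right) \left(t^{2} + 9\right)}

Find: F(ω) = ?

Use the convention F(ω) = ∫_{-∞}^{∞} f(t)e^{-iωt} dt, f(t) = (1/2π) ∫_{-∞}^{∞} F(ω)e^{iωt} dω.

F(ω) = \frac{4 \pi \left(3 e^{\left|{\omega}\right|} - 2\right) e^{- 3 \left|{\omega}\right|}}{15}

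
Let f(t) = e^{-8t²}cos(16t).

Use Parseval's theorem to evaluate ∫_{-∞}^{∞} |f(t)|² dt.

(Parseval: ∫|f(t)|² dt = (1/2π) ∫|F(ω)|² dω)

∫|f(t)|² dt = \frac{\sqrt{\pi} \left(1 + e^{16}\right)}{8 e^{16}}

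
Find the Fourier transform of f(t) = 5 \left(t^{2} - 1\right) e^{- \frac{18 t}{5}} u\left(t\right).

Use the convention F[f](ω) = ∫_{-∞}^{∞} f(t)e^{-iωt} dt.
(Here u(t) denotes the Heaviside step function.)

F(ω) = \frac{25 \left(250 i \omega - \left(5 i \omega + 18\right)^{3} + 900\right)}{\left(5 i \omega + 18\right)^{4}}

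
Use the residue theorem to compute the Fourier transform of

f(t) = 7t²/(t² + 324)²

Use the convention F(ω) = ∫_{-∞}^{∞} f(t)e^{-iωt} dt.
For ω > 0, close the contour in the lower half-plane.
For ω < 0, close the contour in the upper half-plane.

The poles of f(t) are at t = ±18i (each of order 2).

Let g(z) = f(z)e^{-iωz}; for large |z| the factor e^{-iωz} decays in the lower half-plane when ω > 0 and in the upper half-plane when ω < 0.

Case ω > 0 (lower half-plane, clockwise contour ⇒ F(ω) = -2πi·ΣRes):
  Res_{z = - 18 i} g(z) = \frac{7 i \left(1 - 18 \omega\right) e^{- 18 \omega}}{72} (pole of order 2)
  F(ω) = -2πi·ΣRes = \frac{7 \pi \left(1 - 18 \omega\right) e^{- 18 \omega}}{36}

Case ω < 0 (upper half-plane, counterclockwise contour ⇒ F(ω) = +2πi·ΣRes):
  Res_{z = 18 i} g(z) = \frac{7 i \left(- 18 \omega - 1\right) e^{18 \omega}}{72} (pole of order 2)
  F(ω) = 2πi·ΣRes = \frac{7 \pi \left(18 \omega + 1\right) e^{18 \omega}}{36}

Both cases combine into a single formula in |ω|:

F(ω) = \frac{7 \pi \left(1 - 18 \left|{\omega}\right|\right) e^{- 18 \left|{\omega}\right|}}{36}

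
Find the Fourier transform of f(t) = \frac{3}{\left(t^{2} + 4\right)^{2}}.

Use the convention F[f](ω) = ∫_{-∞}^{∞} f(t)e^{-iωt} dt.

F(ω) = \frac{3 \pi \left(2 \left|{\omega}\right| + 1\right) e^{- 2 \left|{\omega}\right|}}{16}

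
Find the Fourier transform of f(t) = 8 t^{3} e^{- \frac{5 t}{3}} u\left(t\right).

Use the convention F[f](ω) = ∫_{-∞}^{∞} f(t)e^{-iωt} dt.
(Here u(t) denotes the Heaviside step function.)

F(ω) = \frac{3888}{\left(3 i \omega + 5\right)^{4}}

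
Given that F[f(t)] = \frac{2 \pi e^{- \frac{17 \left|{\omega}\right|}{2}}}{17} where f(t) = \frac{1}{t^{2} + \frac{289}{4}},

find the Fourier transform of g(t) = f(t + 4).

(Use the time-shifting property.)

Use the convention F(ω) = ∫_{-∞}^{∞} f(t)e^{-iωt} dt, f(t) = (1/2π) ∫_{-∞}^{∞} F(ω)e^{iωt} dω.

F[g](ω) = \frac{2 \pi e^{4 i \omega - \frac{17 \left|{\omega}\right|}{2}}}{17}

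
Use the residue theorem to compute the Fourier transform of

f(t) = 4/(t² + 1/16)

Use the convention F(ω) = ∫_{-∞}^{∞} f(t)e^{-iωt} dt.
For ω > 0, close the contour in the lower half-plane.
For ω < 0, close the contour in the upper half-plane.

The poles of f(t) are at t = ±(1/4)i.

Let g(z) = f(z)e^{-iωz}; for large |z| the factor e^{-iωz} decays in the lower half-plane when ω > 0 and in the upper half-plane when ω < 0.

Case ω > 0 (lower half-plane, clockwise contour ⇒ F(ω) = -2πi·ΣRes):
  Res_{z = - \frac{i}{4}} g(z) = 8 i e^{- \frac{\omega}{4}}
  F(ω) = -2πi·ΣRes = 16 \pi e^{- \frac{\omega}{4}}

Case ω < 0 (upper half-plane, counterclockwise contour ⇒ F(ω) = +2πi·ΣRes):
  Res_{z = \frac{i}{4}} g(z) = - 8 i e^{\frac{\omega}{4}}
  F(ω) = 2πi·ΣRes = 16 \pi e^{\frac{\omega}{4}}

Both cases combine into a single formula in |ω|:

F(ω) = 16 \pi e^{- \frac{\left|{\omega}\right|}{4}}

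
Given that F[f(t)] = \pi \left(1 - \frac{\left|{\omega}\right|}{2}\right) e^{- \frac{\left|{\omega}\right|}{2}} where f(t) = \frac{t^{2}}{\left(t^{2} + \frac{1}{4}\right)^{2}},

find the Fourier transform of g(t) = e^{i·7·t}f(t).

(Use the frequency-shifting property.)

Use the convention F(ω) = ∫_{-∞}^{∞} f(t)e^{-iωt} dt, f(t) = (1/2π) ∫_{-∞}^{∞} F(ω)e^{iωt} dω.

F[g](ω) = \frac{\pi \left(2 - \left|{\omega - 7}\right|\right) e^{- \frac{\left|{\omega - 7}\right|}{2}}}{2}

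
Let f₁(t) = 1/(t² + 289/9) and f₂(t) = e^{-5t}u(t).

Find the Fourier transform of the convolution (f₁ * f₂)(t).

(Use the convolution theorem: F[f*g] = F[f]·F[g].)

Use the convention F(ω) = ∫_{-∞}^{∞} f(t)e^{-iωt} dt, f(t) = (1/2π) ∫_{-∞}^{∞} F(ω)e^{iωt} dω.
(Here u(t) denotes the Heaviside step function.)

F[f₁*f₂](ω) = \frac{3 \pi e^{- \frac{17 \left|{\omega}\right|}{3}}}{17 \left(i \omega + 5\right)}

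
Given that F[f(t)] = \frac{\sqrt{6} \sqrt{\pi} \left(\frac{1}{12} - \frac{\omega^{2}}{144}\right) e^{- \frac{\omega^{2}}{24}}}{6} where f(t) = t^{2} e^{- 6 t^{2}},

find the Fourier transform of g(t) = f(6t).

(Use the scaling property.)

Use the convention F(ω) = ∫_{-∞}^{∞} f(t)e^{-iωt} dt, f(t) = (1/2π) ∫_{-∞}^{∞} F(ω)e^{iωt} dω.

F[g](ω) = \frac{\sqrt{6} \sqrt{\pi} \left(432 - \omega^{2}\right) e^{- \frac{\omega^{2}}{864}}}{186624}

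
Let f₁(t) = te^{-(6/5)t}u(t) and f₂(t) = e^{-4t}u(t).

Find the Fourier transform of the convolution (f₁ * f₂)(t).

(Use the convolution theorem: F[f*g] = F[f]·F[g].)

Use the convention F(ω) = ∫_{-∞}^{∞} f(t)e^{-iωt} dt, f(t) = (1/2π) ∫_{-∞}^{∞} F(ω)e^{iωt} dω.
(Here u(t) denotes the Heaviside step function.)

F[f₁*f₂](ω) = \frac{25}{\left(i \omega + 4\right) \left(5 i \omega + 6\right)^{2}}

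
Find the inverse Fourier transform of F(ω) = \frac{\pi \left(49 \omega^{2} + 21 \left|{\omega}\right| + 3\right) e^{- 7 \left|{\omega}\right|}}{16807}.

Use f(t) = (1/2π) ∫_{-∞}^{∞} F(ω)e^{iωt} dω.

f(t) = \frac{8}{\left(t^{2} + 49\right)^{3}}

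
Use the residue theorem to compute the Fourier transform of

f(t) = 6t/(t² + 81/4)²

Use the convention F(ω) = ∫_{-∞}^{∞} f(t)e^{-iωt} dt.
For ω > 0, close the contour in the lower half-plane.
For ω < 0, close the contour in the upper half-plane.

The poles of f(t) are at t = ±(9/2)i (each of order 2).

Let g(z) = f(z)e^{-iωz}; for large |z| the factor e^{-iωz} decays in the lower half-plane when ω > 0 and in the upper half-plane when ω < 0.

Case ω > 0 (lower half-plane, clockwise contour ⇒ F(ω) = -2πi·ΣRes):
  Res_{z = - \frac{9 i}{2}} g(z) = \frac{\omega e^{- \frac{9 \omega}{2}}}{3} (pole of order 2)
  F(ω) = -2πi·ΣRes = - \frac{2 i \pi \omega e^{- \frac{9 \omega}{2}}}{3}

Case ω < 0 (upper half-plane, counterclockwise contour ⇒ F(ω) = +2πi·ΣRes):
  Res_{z = \frac{9 i}{2}} g(z) = - \frac{\omega e^{\frac{9 \omega}{2}}}{3} (pole of order 2)
  F(ω) = 2πi·ΣRes = - \frac{2 i \pi \omega e^{\frac{9 \omega}{2}}}{3}

Both cases combine into a single formula in |ω|:

F(ω) = - \frac{2 i \pi \omega e^{- \frac{9 \left|{\omega}\right|}{2}}}{3}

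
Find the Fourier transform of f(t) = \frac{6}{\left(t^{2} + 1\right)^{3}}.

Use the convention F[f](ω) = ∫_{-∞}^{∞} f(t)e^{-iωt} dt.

F(ω) = \frac{3 \pi \left(\omega^{2} + 3 \left|{\omega}\right| + 3\right) e^{- \left|{\omega}\right|}}{4}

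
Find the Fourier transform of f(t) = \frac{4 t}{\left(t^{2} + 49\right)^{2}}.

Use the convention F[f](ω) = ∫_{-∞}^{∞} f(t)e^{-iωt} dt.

F(ω) = - \frac{2 i \pi \omega e^{- 7 \left|{\omega}\right|}}{7}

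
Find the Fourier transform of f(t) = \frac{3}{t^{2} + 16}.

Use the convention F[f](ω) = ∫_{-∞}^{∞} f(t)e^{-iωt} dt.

F(ω) = \frac{3 \pi e^{- 4 \left|{\omega}\right|}}{4}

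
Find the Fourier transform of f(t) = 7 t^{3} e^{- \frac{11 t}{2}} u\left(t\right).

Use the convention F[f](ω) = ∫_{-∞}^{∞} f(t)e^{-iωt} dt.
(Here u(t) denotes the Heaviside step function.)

F(ω) = \frac{672}{\left(2 i \omega + 11\right)^{4}}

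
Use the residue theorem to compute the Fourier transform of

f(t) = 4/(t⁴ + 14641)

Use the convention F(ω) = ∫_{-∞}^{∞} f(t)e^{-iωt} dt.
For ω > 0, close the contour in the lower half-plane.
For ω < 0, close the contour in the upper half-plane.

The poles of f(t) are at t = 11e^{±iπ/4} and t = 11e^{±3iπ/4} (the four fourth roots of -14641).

Let g(z) = f(z)e^{-iωz}; for large |z| the factor e^{-iωz} decays in the lower half-plane when ω > 0 and in the upper half-plane when ω < 0.

Case ω > 0 (lower half-plane, clockwise contour ⇒ F(ω) = -2πi·ΣRes):
  Res_{z = - \frac{11 \sqrt{2}}{2} - \frac{11 \sqrt{2} i}{2}} g(z) = \frac{\sqrt{2} i \left(1 - i\right) e^{\frac{11 \sqrt{2} \omega \left(-1 + i\right)}{2}}}{2662}
  Res_{z = \frac{11 \sqrt{2}}{2} - \frac{11 \sqrt{2} i}{2}} g(z) = \frac{\sqrt{2} i \left(1 + i\right) e^{- \frac{11 \sqrt{2} \omega \left(1 + i\right)}{2}}}{2662}
  F(ω) = -2πi·ΣRes = \frac{\sqrt{2} \pi \left(\left(1 - i\right) e^{11 \sqrt{2} i \omega} + 1 + i\right) e^{- \frac{11 \sqrt{2} \omega \left(1 + i\right)}{2}}}{1331} = \frac{4 \pi e^{- \frac{11 \sqrt{2} \omega}{2}} \sin{\left(\frac{11 \sqrt{2} \omega}{2} + \frac{\pi}{4} \right)}}{1331}

Case ω < 0 (upper half-plane, counterclockwise contour ⇒ F(ω) = +2πi·ΣRes):
  Res_{z = \frac{11 \sqrt{2}}{2} + \frac{11 \sqrt{2} i}{2}} g(z) = \frac{\sqrt{2} i \left(-1 + i\right) e^{\frac{11 \sqrt{2} \omega \left(1 - i\right)}{2}}}{2662}
  Res_{z = - \frac{11 \sqrt{2}}{2} + \frac{11 \sqrt{2} i}{2}} g(z) = \frac{\sqrt{2} \left(1 - i\right) e^{\frac{11 \sqrt{2} \omega \left(1 + i\right)}{2}}}{2662}
  F(ω) = 2πi·ΣRes = - \frac{\sqrt{2} i \pi \left(i \left(1 - i\right) e^{\frac{11 \sqrt{2} \omega \left(1 - i\right)}{2}} - \left(1 - i\right) e^{\frac{11 \sqrt{2} \omega \left(1 + i\right)}{2}}\right)}{1331} = \frac{4 \pi e^{\frac{11 \sqrt{2} \omega}{2}} \cos{\left(\frac{11 \sqrt{2} \omega}{2} + \frac{\pi}{4} \right)}}{1331}

Both cases combine into a single formula in |ω|:

F(ω) = \frac{4 \pi e^{- \frac{11 \sqrt{2} \left|{\omega}\right|}{2}} \sin{\left(\frac{11 \sqrt{2} \left|{\omega}\right|}{2} + \frac{\pi}{4} \right)}}{1331}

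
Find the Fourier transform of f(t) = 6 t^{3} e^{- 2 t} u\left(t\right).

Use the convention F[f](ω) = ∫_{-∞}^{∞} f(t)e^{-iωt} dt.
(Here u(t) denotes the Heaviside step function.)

F(ω) = \frac{36}{\left(i \omega + 2\right)^{4}}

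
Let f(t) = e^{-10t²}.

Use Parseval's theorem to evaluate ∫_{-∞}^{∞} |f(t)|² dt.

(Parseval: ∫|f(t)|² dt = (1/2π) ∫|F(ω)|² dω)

∫|f(t)|² dt = \frac{\sqrt{5} \sqrt{\pi}}{10}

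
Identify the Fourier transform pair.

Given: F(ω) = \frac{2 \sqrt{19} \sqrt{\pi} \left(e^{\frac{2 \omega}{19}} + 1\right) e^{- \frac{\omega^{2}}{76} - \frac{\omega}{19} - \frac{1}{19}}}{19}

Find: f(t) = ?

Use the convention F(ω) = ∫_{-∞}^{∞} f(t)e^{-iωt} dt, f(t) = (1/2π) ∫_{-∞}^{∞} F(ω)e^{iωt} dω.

f(t) = 4 e^{- 19 t^{2}} \cos{\left(2 t \right)}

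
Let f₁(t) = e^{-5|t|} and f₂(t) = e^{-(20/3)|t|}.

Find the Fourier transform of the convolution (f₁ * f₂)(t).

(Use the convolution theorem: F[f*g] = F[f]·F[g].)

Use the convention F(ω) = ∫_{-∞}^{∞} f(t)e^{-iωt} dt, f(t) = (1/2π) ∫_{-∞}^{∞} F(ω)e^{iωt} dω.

F[f₁*f₂](ω) = \frac{1200}{\left(\omega^{2} + 25\right) \left(9 \omega^{2} + 400\right)}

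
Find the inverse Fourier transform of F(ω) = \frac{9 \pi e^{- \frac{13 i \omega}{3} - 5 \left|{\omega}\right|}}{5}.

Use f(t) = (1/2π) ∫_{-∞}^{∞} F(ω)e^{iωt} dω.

f(t) = \frac{9}{\left(t - \frac{13}{3}\right)^{2} + 25}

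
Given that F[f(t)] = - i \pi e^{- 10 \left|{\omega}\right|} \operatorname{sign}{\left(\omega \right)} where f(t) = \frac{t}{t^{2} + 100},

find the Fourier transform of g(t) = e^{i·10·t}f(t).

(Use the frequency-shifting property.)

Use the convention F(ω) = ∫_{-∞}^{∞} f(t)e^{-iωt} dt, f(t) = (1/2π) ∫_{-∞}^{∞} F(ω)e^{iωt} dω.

F[g](ω) = - i \pi e^{- 10 \left|{\omega - 10}\right|} \operatorname{sign}{\left(\omega - 10 \right)}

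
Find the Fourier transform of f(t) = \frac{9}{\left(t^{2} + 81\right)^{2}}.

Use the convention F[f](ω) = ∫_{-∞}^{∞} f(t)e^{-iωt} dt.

F(ω) = \frac{\pi \left(9 \left|{\omega}\right| + 1\right) e^{- 9 \left|{\omega}\right|}}{162}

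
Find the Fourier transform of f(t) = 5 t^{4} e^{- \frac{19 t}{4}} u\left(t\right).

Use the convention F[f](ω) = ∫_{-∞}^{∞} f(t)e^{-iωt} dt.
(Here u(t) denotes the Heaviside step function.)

F(ω) = \frac{122880}{\left(4 i \omega + 19\right)^{5}}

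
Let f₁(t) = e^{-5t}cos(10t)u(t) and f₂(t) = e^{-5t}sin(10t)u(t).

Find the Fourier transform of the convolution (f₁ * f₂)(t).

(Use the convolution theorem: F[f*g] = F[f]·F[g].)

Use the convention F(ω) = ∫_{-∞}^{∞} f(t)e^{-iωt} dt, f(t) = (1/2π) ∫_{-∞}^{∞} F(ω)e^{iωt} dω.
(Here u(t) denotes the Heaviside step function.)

F[f₁*f₂](ω) = \frac{10 \left(i \omega + 5\right)}{\left(\left(i \omega + 5\right)^{2} + 100\right)^{2}}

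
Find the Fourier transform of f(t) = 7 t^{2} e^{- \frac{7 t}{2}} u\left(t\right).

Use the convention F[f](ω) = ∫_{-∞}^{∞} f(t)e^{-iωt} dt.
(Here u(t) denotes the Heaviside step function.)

F(ω) = \frac{112}{\left(2 i \omega + 7\right)^{3}}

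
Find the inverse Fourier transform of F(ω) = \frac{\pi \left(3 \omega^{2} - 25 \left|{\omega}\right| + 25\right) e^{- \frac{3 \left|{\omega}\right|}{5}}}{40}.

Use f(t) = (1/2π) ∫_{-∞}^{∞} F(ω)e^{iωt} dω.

f(t) = \frac{t^{4}}{\left(t^{2} + \frac{9}{25}\right)^{3}}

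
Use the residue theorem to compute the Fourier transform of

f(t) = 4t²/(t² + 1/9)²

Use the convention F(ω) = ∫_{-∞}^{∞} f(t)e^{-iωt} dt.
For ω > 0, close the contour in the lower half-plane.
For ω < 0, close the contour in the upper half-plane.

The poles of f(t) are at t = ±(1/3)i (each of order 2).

Let g(z) = f(z)e^{-iωz}; for large |z| the factor e^{-iωz} decays in the lower half-plane when ω > 0 and in the upper half-plane when ω < 0.

Case ω > 0 (lower half-plane, clockwise contour ⇒ F(ω) = -2πi·ΣRes):
  Res_{z = - \frac{i}{3}} g(z) = i \left(3 - \omega\right) e^{- \frac{\omega}{3}} (pole of order 2)
  F(ω) = -2πi·ΣRes = 2 \pi \left(3 - \omega\right) e^{- \frac{\omega}{3}}

Case ω < 0 (upper half-plane, counterclockwise contour ⇒ F(ω) = +2πi·ΣRes):
  Res_{z = \frac{i}{3}} g(z) = i \left(- \omega - 3\right) e^{\frac{\omega}{3}} (pole of order 2)
  F(ω) = 2πi·ΣRes = 2 \pi \left(\omega + 3\right) e^{\frac{\omega}{3}}

Both cases combine into a single formula in |ω|:

F(ω) = 2 \pi \left(3 - \left|{\omega}\right|\right) e^{- \frac{\left|{\omega}\right|}{3}}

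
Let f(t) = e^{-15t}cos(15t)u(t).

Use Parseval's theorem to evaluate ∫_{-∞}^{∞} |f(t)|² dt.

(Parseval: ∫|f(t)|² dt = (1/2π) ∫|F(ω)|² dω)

∫|f(t)|² dt = \frac{1}{40}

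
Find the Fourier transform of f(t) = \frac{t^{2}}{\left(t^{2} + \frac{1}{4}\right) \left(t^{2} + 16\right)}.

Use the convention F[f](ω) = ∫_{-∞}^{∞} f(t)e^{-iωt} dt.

F(ω) = \frac{16 \pi e^{- 4 \left|{\omega}\right|}}{63} - \frac{2 \pi e^{- \frac{\left|{\omega}\right|}{2}}}{63}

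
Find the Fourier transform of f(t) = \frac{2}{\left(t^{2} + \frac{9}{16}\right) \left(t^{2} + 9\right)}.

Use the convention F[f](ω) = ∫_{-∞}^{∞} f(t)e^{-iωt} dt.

F(ω) = - \frac{32 \pi e^{- 3 \left|{\omega}\right|}}{405} + \frac{128 \pi e^{- \frac{3 \left|{\omega}\right|}{4}}}{405}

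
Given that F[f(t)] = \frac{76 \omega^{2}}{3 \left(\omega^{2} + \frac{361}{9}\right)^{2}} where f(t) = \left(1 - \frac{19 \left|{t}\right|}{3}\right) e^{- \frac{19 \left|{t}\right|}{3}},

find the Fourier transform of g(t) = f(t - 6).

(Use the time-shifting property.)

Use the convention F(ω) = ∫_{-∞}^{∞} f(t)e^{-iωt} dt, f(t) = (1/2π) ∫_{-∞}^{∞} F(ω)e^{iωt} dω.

F[g](ω) = \frac{2052 \omega^{2} e^{- 6 i \omega}}{\left(9 \omega^{2} + 361\right)^{2}}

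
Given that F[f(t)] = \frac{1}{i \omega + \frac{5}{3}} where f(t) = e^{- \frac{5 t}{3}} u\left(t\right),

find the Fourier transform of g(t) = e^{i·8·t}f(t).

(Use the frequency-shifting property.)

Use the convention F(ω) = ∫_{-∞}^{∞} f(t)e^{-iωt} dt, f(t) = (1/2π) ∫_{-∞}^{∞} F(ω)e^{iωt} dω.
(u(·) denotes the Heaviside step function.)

F[g](ω) = \frac{3}{3 i \left(\omega - 8\right) + 5}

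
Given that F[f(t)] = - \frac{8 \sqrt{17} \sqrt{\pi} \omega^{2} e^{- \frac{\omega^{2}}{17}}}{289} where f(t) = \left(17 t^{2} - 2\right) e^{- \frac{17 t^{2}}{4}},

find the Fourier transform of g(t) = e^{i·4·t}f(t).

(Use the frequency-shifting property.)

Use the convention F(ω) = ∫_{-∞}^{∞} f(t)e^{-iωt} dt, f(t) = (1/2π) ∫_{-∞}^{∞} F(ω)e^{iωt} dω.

F[g](ω) = - \frac{8 \sqrt{17} \sqrt{\pi} \left(\omega - 4\right)^{2} e^{- \frac{\left(\omega - 4\right)^{2}}{17}}}{289}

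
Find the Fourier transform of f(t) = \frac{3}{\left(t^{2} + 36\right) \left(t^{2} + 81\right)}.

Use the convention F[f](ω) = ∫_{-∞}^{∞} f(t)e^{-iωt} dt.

F(ω) = \frac{\pi \left(3 e^{3 \left|{\omega}\right|} - 2\right) e^{- 9 \left|{\omega}\right|}}{270}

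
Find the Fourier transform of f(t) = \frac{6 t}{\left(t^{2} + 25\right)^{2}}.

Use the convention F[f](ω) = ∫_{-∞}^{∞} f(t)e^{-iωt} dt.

F(ω) = - \frac{3 i \pi \omega e^{- 5 \left|{\omega}\right|}}{5}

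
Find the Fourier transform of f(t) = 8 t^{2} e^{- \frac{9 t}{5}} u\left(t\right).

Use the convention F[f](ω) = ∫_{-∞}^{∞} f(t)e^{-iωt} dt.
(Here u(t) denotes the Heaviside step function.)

F(ω) = \frac{2000}{\left(5 i \omega + 9\right)^{3}}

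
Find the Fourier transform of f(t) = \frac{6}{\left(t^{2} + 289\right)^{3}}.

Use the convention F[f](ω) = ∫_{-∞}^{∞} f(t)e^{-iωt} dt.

F(ω) = \frac{3 \pi \left(289 \omega^{2} + 51 \left|{\omega}\right| + 3\right) e^{- 17 \left|{\omega}\right|}}{5679428}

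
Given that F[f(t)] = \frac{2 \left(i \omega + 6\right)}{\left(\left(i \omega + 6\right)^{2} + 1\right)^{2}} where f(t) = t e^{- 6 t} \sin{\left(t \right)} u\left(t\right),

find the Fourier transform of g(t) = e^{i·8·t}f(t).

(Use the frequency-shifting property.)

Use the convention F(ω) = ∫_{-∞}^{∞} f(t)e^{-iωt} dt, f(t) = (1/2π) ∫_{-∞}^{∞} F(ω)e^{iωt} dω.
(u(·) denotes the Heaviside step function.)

F[g](ω) = \frac{2 \left(i \left(\omega - 8\right) + 6\right)}{\left(\left(i \left(\omega - 8\right) + 6\right)^{2} + 1\right)^{2}}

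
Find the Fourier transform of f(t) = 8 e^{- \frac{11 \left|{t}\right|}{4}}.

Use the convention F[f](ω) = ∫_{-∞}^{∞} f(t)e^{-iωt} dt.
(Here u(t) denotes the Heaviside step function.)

F(ω) = \frac{704}{16 \omega^{2} + 121}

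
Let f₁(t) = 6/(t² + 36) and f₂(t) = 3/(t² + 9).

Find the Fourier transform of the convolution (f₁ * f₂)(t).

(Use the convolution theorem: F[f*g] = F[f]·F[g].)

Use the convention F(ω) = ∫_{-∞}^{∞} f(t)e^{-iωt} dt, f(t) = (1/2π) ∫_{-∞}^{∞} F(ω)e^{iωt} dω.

F[f₁*f₂](ω) = \pi^{2} e^{- 9 \left|{\omega}\right|}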